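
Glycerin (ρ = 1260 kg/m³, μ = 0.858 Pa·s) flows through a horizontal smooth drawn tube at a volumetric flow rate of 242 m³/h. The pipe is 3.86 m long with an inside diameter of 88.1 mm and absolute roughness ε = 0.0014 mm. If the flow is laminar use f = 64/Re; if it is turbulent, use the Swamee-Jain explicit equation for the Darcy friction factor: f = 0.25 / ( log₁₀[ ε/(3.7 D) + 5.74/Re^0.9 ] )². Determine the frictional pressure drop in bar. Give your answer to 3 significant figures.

ΔP ≈ 1.51 bar

Q = 242 m³/h = 242/3600 = 0.06722 m³/s.
Cross-sectional area A = πD²/4 = π(0.0881)²/4 = 0.006096 m²; mean velocity V = Q/A = 0.06722/0.006096 = 11.03 m/s.
Reynolds number Re = ρVD/μ = 1260 · 11.03 · 0.0881 / 0.858 = 1427.
Re < 2300 → laminar flow, so f = 64/Re = 64/1427 = 0.04486 (the turbulent correlation is not needed).
Darcy-Weisbach: ΔP = f(L/D)(ρV²/2) = 0.04486·(3.86/0.0881)·(1260·11.03²/2) = 0.04486·43.81·7.661e+04 = 1.506e+05 Pa.
ΔP = 1.506e+05 Pa = 1.51 bar.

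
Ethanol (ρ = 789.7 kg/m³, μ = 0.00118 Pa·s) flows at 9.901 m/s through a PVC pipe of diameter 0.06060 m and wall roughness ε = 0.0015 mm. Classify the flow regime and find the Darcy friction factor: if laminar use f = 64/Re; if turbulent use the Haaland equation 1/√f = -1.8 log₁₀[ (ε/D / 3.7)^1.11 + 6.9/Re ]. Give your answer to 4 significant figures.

f ≈ 0.01384

Re = ρVD/μ = 789.7·9.901·0.0606/0.00118 = 4.015e+05.
Re > 4000 → turbulent. ε/D = 1.5e-06/0.0606 = 2.48e-05; Haaland: 1/√f = -1.8 log₁₀[1.8e-06 + 1.72e-05] = 8.499, so f = 0.01384.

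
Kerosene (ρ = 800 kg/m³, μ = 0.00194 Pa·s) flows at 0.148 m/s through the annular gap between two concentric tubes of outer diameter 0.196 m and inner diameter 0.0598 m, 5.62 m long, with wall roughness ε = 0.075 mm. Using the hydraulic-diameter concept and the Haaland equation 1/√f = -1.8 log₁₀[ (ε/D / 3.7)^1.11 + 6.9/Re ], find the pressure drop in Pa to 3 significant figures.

Hydraulic diameter D_h = 4A/P = D_o - D_i = 0.196 - 0.0598 = 0.1362 m.
Re = ρVD_h/μ = 800·0.148·0.1362/0.00194 = 8312.
ε/D_h = 7.5e-05/0.1362 = 0.000551; Haaland gives 1/√f = -1.8 log₁₀[5.65e-05+0.00083] = 5.494, so f = 0.03313.
ΔP = f(L/D_h)(ρV²/2) = 0.03313·5.62/0.1362·8.762 = 11.98 Pa.

ΔP ≈ 12.0 Pa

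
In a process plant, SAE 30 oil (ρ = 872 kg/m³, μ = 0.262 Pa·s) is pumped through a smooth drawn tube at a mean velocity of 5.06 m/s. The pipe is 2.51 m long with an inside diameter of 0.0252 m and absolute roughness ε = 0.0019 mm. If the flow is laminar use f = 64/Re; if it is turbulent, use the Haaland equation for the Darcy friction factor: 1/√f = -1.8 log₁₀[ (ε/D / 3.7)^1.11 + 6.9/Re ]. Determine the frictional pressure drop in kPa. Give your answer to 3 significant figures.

Reynolds number Re = ρVD/μ = 872 · 5.06 · 0.0252 / 0.262 = 424.4.
Re < 2300 → laminar flow, so f = 64/Re = 64/424.4 = 0.1508 (the turbulent correlation is not needed).
Darcy-Weisbach: ΔP = f(L/D)(ρV²/2) = 0.1508·(2.51/0.0252)·(872·5.06²/2) = 0.1508·99.6·1.116e+04 = 1.677e+05 Pa.
ΔP = 1.677e+05 Pa = 168 kPa.

ΔP ≈ 168 kPa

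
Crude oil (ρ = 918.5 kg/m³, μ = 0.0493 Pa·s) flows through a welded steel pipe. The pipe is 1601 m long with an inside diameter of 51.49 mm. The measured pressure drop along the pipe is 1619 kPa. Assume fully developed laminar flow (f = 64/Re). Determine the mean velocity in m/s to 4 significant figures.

V ≈ 1.699 m/s

For laminar flow, f = 64/Re with Re = ρVD/μ, so Darcy-Weisbach reduces to ΔP = 32μLV/D². Solving for V: V = ΔP·D²/(32μL) = 1.619e+06·(0.05149)²/(32·0.0493·1601) = 1.699 m/s.
Check: Re = ρVD/μ = 918.5·1.699·0.05149/0.0493 = 1630 < 2300, so the laminar assumption holds.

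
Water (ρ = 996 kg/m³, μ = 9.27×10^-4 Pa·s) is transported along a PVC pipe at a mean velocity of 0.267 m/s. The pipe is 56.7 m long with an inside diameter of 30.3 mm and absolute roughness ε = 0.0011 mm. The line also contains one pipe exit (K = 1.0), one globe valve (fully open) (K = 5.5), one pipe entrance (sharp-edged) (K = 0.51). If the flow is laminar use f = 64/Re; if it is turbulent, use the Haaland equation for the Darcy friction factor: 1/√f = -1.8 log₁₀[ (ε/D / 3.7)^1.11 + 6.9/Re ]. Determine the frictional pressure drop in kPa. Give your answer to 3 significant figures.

Reynolds number Re = ρVD/μ = 996 · 0.267 · 0.0303 / 0.000927 = 8692.
Re > 4000 → turbulent. Relative roughness ε/D = 1.1e-06/0.0303 = 3.63e-05. Haaland: 1/√f = -1.8 log₁₀[(3.63e-05/3.7)^1.11 + 6.9/8692] = -1.8 log₁₀[2.76e-06 + 0.000794] = 5.578, so f = 0.03214.
Total minor-loss coefficient ΣK = 1·1 + 1·5.5 + 1·0.51 = 7.01.
ΔP = [f·L/D + ΣK]·(ρV²/2) = [0.03214·56.7/0.0303 + 7.01]·(996·0.267²/2) = [60.15 + 7.01]·35.5 = 2384 Pa.
ΔP = 2384 Pa = 2.38 kPa.

ΔP ≈ 2.38 kPa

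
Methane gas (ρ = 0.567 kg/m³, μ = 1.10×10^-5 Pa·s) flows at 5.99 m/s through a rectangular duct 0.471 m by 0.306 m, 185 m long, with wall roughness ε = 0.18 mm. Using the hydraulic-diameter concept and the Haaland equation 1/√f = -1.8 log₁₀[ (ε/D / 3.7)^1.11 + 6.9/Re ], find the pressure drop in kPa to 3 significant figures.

Hydraulic diameter D_h = 4A/P = 4·(0.471·0.306)/(2·(0.471+0.306)) = 0.5765/1.554 = 0.371 m.
Re = ρVD_h/μ = 0.567·5.99·0.371/1.1e-05 = 1.145e+05.
ε/D_h = 0.00018/0.371 = 0.000485; Haaland gives 1/√f = -1.8 log₁₀[4.91e-05+6.02e-05] = 7.131, so f = 0.01967.
ΔP = f(L/D_h)(ρV²/2) = 0.01967·185/0.371·10.17 = 99.77 Pa.
ΔP = 0.0998 kPa.

ΔP ≈ 0.0998 kPa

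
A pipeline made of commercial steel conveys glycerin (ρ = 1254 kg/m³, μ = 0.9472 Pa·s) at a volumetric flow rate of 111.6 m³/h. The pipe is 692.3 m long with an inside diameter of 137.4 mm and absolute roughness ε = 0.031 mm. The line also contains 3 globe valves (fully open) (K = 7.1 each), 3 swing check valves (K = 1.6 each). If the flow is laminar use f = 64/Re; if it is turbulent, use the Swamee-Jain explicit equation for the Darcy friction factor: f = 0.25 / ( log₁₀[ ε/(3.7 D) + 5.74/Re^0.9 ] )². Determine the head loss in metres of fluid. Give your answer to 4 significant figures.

h_f ≈ 194.7 m

Q = 111.6 m³/h = 111.6/3600 = 0.031 m³/s.
Cross-sectional area A = πD²/4 = π(0.1374)²/4 = 0.01483 m²; mean velocity V = Q/A = 0.031/0.01483 = 2.091 m/s.
Reynolds number Re = ρVD/μ = 1254 · 2.091 · 0.1374 / 0.947 = 380.3.
Re < 2300 → laminar flow, so f = 64/Re = 64/380.3 = 0.1683 (the turbulent correlation is not needed).
Total minor-loss coefficient ΣK = 3·7.1 + 3·1.6 = 26.1.
ΔP = [f·L/D + ΣK]·(ρV²/2) = [0.1683·692.3/0.1374 + 26.1]·(1254·2.091²/2) = [847.9 + 26.1]·2741 = 2.395e+06 Pa.
Head loss h_f = ΔP/(ρg) = 2.395e+06/(1254·9.81) = 194.7 m.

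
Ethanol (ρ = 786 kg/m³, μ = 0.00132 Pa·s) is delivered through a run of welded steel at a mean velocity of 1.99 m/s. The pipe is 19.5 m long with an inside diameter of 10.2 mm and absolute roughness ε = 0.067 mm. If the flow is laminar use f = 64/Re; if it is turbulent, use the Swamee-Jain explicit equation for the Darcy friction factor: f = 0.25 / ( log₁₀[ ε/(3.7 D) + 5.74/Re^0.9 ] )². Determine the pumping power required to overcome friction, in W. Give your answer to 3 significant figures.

Reynolds number Re = ρVD/μ = 786 · 1.99 · 0.0102 / 0.00132 = 1.209e+04.
Re > 4000 → turbulent. Relative roughness ε/D = 6.7e-05/0.0102 = 0.00657. Swamee-Jain: f = 0.25/(log₁₀[0.00657/3.7 + 5.74/1.209e+04^0.9])² = 0.25/(log₁₀[0.00178 + 0.00122])² = 0.25/(-2.524)² = 0.03924.
Darcy-Weisbach: ΔP = f(L/D)(ρV²/2) = 0.03924·(19.5/0.0102)·(786·1.99²/2) = 0.03924·1912·1556 = 1.167e+05 Pa.
Q = V·A = 1.99·8.171e-05 = 0.0001626 m³/s.
Pumping power P = QΔP = 0.0001626·1.167e+05 = 18.98 W = 19.0 W.

P ≈ 19.0 W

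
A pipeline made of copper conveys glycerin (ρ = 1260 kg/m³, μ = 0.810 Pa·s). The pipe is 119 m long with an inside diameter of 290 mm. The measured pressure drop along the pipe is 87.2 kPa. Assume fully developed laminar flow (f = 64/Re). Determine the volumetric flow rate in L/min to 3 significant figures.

Q ≈ 9420 L/min

For laminar flow, f = 64/Re with Re = ρVD/μ, so Darcy-Weisbach reduces to ΔP = 32μLV/D². Solving for V: V = ΔP·D²/(32μL) = 8.72e+04·(0.29)²/(32·0.81·119) = 2.378 m/s.
Check: Re = ρVD/μ = 1260·2.378·0.29/0.81 = 1073 < 2300, so the laminar assumption holds.
Q = V·A = 2.378·(π/4·0.29²) = 0.157 m³/s = 9420 L/min.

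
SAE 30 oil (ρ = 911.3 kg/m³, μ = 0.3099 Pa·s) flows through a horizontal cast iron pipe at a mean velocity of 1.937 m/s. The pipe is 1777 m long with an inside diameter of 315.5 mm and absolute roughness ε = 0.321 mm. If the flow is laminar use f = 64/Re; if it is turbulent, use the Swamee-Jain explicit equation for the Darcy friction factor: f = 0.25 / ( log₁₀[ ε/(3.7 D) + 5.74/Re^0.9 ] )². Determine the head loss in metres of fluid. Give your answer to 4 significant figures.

h_f ≈ 38.36 m

Reynolds number Re = ρVD/μ = 911.3 · 1.937 · 0.3155 / 0.31 = 1797.
Re < 2300 → laminar flow, so f = 64/Re = 64/1797 = 0.03561 (the turbulent correlation is not needed).
Darcy-Weisbach: ΔP = f(L/D)(ρV²/2) = 0.03561·(1777/0.3155)·(911.3·1.937²/2) = 0.03561·5632·1710 = 3.429e+05 Pa.
Head loss h_f = ΔP/(ρg) = 3.429e+05/(911.3·9.81) = 38.36 m.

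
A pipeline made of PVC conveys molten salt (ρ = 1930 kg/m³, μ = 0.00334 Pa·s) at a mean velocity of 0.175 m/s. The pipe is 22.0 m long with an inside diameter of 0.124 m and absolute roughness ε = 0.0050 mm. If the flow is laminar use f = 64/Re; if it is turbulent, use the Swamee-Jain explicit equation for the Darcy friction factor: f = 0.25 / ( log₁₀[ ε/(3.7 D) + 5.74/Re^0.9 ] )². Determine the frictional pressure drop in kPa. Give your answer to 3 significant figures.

Reynolds number Re = ρVD/μ = 1930 · 0.175 · 0.124 / 0.00334 = 1.254e+04.
Re > 4000 → turbulent. Relative roughness ε/D = 5e-06/0.124 = 4.03e-05. Swamee-Jain: f = 0.25/(log₁₀[4.03e-05/3.7 + 5.74/1.254e+04^0.9])² = 0.25/(log₁₀[1.09e-05 + 0.00118])² = 0.25/(-2.926)² = 0.02921.
Darcy-Weisbach: ΔP = f(L/D)(ρV²/2) = 0.02921·(22/0.124)·(1930·0.175²/2) = 0.02921·177.4·29.55 = 153.2 Pa.
ΔP = 153.2 Pa = 0.153 kPa.

ΔP ≈ 0.153 kPa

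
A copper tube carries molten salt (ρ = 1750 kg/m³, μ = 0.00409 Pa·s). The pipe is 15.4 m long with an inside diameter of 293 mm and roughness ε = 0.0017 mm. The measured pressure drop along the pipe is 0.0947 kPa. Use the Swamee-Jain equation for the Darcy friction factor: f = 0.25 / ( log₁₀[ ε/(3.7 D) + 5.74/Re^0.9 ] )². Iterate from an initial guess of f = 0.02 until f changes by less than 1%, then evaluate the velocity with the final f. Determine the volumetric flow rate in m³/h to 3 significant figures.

Rearranging Darcy-Weisbach: V = √(2·ΔP·D/(f·L·ρ)). With ε/D = 1.7e-06/0.293 = 5.8e-06, iterate starting from f = 0.02:
  f = 0.02 → V = √(2·94.7·0.293/(0.02·15.4·1750)) = 0.3209 m/s; Re = ρVD/μ = 4.023e+04; f → 0.02184
  f = 0.02184 → V = 0.3071 m/s; Re = 3.85e+04; f → 0.02206
  f = 0.02206 → V = 0.3055 m/s; Re = 3.83e+04; f → 0.02209
Converged (Δf/f < 1%). With the final f = 0.02209: V = √(2·94.7·0.293/(0.02209·15.4·1750)) = 0.3053 m/s.
Q = V·A = 0.3053·(π/4·0.293²) = 0.02059 m³/s = 74.1 m³/h.

Q ≈ 74.1 m³/h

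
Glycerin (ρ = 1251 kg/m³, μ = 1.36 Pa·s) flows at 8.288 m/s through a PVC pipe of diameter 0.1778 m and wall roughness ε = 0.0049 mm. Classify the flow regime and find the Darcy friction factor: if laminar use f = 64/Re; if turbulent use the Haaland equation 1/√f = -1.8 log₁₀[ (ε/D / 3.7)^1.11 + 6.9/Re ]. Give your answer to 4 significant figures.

Re = ρVD/μ = 1251·8.288·0.1778/1.36 = 1356.
Re < 2300 → laminar, so f = 64/Re = 0.04722 (roughness is irrelevant in laminar flow).

f ≈ 0.04722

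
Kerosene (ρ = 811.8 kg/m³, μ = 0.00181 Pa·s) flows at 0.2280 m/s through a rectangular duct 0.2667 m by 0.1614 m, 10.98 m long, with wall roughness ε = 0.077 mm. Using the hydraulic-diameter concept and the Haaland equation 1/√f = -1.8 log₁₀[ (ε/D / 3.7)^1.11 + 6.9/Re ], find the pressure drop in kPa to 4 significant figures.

ΔP ≈ 0.03026 kPa

Hydraulic diameter D_h = 4A/P = 4·(0.2667·0.1614)/(2·(0.2667+0.1614)) = 0.1722/0.8562 = 0.2011 m.
Re = ρVD_h/μ = 811.8·0.228·0.2011/0.00181 = 2.056e+04.
ε/D_h = 7.7e-05/0.2011 = 0.000383; Haaland gives 1/√f = -1.8 log₁₀[3.77e-05+0.000336] = 6.17, so f = 0.02626.
ΔP = f(L/D_h)(ρV²/2) = 0.02626·10.98/0.2011·21.1 = 30.26 Pa.
ΔP = 0.03026 kPa.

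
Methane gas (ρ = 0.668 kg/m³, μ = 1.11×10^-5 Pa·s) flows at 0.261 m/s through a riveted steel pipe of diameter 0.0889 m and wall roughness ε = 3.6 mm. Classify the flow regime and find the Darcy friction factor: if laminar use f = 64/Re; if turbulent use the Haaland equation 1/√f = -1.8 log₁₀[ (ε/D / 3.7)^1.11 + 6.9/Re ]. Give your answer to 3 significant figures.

f ≈ 0.0458

Re = ρVD/μ = 0.668·0.261·0.0889/1.11e-05 = 1396.
Re < 2300 → laminar, so f = 64/Re = 0.04583 (roughness is irrelevant in laminar flow).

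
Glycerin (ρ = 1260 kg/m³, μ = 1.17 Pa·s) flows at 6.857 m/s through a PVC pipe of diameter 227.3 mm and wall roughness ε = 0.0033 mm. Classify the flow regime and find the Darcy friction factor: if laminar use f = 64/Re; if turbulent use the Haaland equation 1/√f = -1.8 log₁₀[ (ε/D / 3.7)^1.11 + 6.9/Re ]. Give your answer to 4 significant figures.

f ≈ 0.03813

Re = ρVD/μ = 1260·6.857·0.2273/1.17 = 1678.
Re < 2300 → laminar, so f = 64/Re = 0.03813 (roughness is irrelevant in laminar flow).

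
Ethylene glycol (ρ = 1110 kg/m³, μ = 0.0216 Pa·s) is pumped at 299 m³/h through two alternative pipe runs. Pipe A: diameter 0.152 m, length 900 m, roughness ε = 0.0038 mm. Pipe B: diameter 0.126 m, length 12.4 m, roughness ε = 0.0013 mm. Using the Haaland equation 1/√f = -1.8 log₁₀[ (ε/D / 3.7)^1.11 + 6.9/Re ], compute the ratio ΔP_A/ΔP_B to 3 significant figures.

ΔP_A/ΔP_B ≈ 29.7

Pipe A: V = Q/A = 0.08306/0.01815 = 4.577 m/s; Re = 3.575e+04; ε/D = 2.5e-05; Haaland → f = 0.02242; ΔP_A = f(L/D)(ρV²/2) = 1.543e+06 Pa.
Pipe B: V = Q/A = 0.08306/0.01247 = 6.661 m/s; Re = 4.313e+04; ε/D = 1.03e-05; Haaland → f = 0.02144; ΔP_B = f(L/D)(ρV²/2) = 5.196e+04 Pa.
ΔP_A/ΔP_B = 1.543e+06/5.196e+04 = 29.7.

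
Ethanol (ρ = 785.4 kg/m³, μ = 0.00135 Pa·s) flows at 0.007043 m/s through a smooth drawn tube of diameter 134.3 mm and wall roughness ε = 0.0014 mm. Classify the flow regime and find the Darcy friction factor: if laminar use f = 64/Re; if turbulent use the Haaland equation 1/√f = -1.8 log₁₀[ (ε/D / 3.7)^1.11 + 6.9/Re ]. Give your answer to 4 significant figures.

f ≈ 0.1163

Re = ρVD/μ = 785.4·0.007043·0.1343/0.00135 = 550.3.
Re < 2300 → laminar, so f = 64/Re = 0.1163 (roughness is irrelevant in laminar flow).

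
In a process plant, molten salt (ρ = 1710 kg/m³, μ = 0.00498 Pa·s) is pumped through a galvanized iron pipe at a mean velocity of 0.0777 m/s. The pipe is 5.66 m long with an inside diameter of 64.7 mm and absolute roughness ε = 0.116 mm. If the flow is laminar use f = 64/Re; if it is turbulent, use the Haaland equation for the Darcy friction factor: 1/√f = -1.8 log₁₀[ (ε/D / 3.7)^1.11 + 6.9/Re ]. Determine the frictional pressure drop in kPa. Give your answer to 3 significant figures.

Reynolds number Re = ρVD/μ = 1710 · 0.0777 · 0.0647 / 0.00498 = 1726.
Re < 2300 → laminar flow, so f = 64/Re = 64/1726 = 0.03708 (the turbulent correlation is not needed).
Darcy-Weisbach: ΔP = f(L/D)(ρV²/2) = 0.03708·(5.66/0.0647)·(1710·0.0777²/2) = 0.03708·87.48·5.162 = 16.74 Pa.
ΔP = 16.74 Pa = 0.0167 kPa.

ΔP ≈ 0.0167 kPa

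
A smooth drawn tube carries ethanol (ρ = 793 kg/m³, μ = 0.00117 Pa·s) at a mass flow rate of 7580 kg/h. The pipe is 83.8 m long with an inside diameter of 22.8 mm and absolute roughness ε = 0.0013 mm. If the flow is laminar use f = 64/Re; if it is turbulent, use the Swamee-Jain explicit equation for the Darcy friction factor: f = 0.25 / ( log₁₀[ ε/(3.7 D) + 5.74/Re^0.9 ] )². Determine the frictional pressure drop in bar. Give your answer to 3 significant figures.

ṁ = 7580 kg/h = 7580/3600 = 2.106 kg/s.
A = πD²/4 = π(0.0228)²/4 = 0.0004083 m²; mean velocity V = ṁ/(ρA) = 2.106/(793 · 0.0004083) = 6.503 m/s.
Reynolds number Re = ρVD/μ = 793 · 6.503 · 0.0228 / 0.00117 = 1.005e+05.
Re > 4000 → turbulent. Relative roughness ε/D = 1.3e-06/0.0228 = 5.7e-05. Swamee-Jain: f = 0.25/(log₁₀[5.7e-05/3.7 + 5.74/1.005e+05^0.9])² = 0.25/(log₁₀[1.54e-05 + 0.000181])² = 0.25/(-3.707)² = 0.01819.
Darcy-Weisbach: ΔP = f(L/D)(ρV²/2) = 0.01819·(83.8/0.0228)·(793·6.503²/2) = 0.01819·3675·1.677e+04 = 1.121e+06 Pa.
ΔP = 1.121e+06 Pa = 11.2 bar.

ΔP ≈ 11.2 bar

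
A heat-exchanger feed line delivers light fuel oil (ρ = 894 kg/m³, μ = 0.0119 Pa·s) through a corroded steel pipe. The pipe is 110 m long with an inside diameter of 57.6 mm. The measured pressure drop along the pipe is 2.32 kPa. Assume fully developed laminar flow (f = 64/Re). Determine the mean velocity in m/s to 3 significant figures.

V ≈ 0.184 m/s

For laminar flow, f = 64/Re with Re = ρVD/μ, so Darcy-Weisbach reduces to ΔP = 32μLV/D². Solving for V: V = ΔP·D²/(32μL) = 2320·(0.0576)²/(32·0.0119·110) = 0.1838 m/s.
Check: Re = ρVD/μ = 894·0.1838·0.0576/0.0119 = 795.2 < 2300, so the laminar assumption holds.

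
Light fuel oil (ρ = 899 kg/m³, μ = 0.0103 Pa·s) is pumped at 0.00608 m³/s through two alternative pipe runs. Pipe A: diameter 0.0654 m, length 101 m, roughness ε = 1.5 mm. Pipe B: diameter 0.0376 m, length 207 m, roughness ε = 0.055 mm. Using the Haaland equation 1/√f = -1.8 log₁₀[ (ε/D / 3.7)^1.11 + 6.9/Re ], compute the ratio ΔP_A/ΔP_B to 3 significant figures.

Pipe A: V = Q/A = 0.00608/0.003359 = 1.81 m/s; Re = 1.033e+04; ε/D = 0.0229; Haaland → f = 0.05469; ΔP_A = f(L/D)(ρV²/2) = 1.244e+05 Pa.
Pipe B: V = Q/A = 0.00608/0.00111 = 5.476 m/s; Re = 1.797e+04; ε/D = 0.00146; Haaland → f = 0.02906; ΔP_B = f(L/D)(ρV²/2) = 2.156e+06 Pa.
ΔP_A/ΔP_B = 1.244e+05/2.156e+06 = 0.0577.

ΔP_A/ΔP_B ≈ 0.0577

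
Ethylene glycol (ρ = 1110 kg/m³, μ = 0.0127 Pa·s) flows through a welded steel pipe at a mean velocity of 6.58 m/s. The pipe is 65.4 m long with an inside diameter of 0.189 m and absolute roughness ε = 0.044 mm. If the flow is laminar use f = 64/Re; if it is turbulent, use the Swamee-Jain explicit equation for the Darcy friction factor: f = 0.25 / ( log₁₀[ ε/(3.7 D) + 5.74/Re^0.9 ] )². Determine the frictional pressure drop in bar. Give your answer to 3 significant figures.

Reynolds number Re = ρVD/μ = 1110 · 6.58 · 0.189 / 0.0127 = 1.087e+05.
Re > 4000 → turbulent. Relative roughness ε/D = 4.4e-05/0.189 = 0.000233. Swamee-Jain: f = 0.25/(log₁₀[0.000233/3.7 + 5.74/1.087e+05^0.9])² = 0.25/(log₁₀[6.29e-05 + 0.000168])² = 0.25/(-3.636)² = 0.01891.
Darcy-Weisbach: ΔP = f(L/D)(ρV²/2) = 0.01891·(65.4/0.189)·(1110·6.58²/2) = 0.01891·346·2.403e+04 = 1.573e+05 Pa.
ΔP = 1.573e+05 Pa = 1.57 bar.

ΔP ≈ 1.57 bar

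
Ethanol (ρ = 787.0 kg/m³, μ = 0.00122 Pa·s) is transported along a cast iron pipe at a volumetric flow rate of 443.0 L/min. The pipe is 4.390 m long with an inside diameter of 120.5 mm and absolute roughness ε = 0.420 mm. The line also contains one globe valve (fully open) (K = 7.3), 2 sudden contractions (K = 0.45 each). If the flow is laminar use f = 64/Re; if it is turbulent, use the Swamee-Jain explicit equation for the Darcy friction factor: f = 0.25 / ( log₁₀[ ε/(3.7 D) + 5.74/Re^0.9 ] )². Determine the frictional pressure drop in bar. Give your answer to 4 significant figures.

Q = 443.0 L/min = 443.0/60000 = 0.007383 m³/s.
Cross-sectional area A = πD²/4 = π(0.1205)²/4 = 0.0114 m²; mean velocity V = Q/A = 0.007383/0.0114 = 0.6474 m/s.
Reynolds number Re = ρVD/μ = 787 · 0.6474 · 0.1205 / 0.00122 = 5.033e+04.
Re > 4000 → turbulent. Relative roughness ε/D = 0.00042/0.1205 = 0.00349. Swamee-Jain: f = 0.25/(log₁₀[0.00349/3.7 + 5.74/5.033e+04^0.9])² = 0.25/(log₁₀[0.000942 + 0.000337])² = 0.25/(-2.893)² = 0.02987.
Total minor-loss coefficient ΣK = 1·7.3 + 2·0.45 = 8.2.
ΔP = [f·L/D + ΣK]·(ρV²/2) = [0.02987·4.39/0.1205 + 8.2]·(787·0.6474²/2) = [1.088 + 8.2]·164.9 = 1532 Pa.
ΔP = 1532 Pa = 0.01532 bar.

ΔP ≈ 0.01532 bar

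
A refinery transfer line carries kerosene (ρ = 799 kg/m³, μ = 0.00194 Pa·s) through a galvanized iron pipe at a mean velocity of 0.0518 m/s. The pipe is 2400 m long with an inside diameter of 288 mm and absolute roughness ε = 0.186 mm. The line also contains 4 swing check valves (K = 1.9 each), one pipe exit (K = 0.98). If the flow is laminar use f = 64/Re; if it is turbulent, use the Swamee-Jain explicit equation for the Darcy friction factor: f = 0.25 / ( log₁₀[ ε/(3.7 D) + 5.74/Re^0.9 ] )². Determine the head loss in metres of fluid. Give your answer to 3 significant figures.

h_f ≈ 0.0427 m

Reynolds number Re = ρVD/μ = 799 · 0.0518 · 0.288 / 0.00194 = 6144.
Re > 4000 → turbulent. Relative roughness ε/D = 0.000186/0.288 = 0.000646. Swamee-Jain: f = 0.25/(log₁₀[0.000646/3.7 + 5.74/6144^0.9])² = 0.25/(log₁₀[0.000175 + 0.00224])² = 0.25/(-2.618)² = 0.03647.
Total minor-loss coefficient ΣK = 4·1.9 + 1·0.98 = 8.58.
ΔP = [f·L/D + ΣK]·(ρV²/2) = [0.03647·2400/0.288 + 8.58]·(799·0.0518²/2) = [304 + 8.58]·1.072 = 335 Pa.
Head loss h_f = ΔP/(ρg) = 335/(799·9.81) = 0.0427 m.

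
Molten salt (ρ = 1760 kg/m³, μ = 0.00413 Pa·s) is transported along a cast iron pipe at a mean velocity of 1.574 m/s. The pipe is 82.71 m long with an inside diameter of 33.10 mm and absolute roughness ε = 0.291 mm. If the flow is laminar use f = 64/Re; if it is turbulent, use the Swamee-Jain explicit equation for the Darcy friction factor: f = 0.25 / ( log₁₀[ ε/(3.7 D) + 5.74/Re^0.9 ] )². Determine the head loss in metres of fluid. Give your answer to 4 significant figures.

Reynolds number Re = ρVD/μ = 1760 · 1.574 · 0.0331 / 0.00413 = 2.22e+04.
Re > 4000 → turbulent. Relative roughness ε/D = 0.000291/0.0331 = 0.00879. Swamee-Jain: f = 0.25/(log₁₀[0.00879/3.7 + 5.74/2.22e+04^0.9])² = 0.25/(log₁₀[0.00238 + 0.000703])² = 0.25/(-2.512)² = 0.03963.
Darcy-Weisbach: ΔP = f(L/D)(ρV²/2) = 0.03963·(82.71/0.0331)·(1760·1.574²/2) = 0.03963·2499·2180 = 2.159e+05 Pa.
Head loss h_f = ΔP/(ρg) = 2.159e+05/(1760·9.81) = 12.51 m.

h_f ≈ 12.51 m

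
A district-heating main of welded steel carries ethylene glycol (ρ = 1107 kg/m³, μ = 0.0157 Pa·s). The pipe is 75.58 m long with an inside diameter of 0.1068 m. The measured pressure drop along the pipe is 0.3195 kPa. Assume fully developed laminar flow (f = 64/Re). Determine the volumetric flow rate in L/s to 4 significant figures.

For laminar flow, f = 64/Re with Re = ρVD/μ, so Darcy-Weisbach reduces to ΔP = 32μLV/D². Solving for V: V = ΔP·D²/(32μL) = 319.5·(0.1068)²/(32·0.0157·75.58) = 0.09597 m/s.
Check: Re = ρVD/μ = 1107·0.09597·0.1068/0.0157 = 722.7 < 2300, so the laminar assumption holds.
Q = V·A = 0.09597·(π/4·0.1068²) = 0.0008598 m³/s = 0.8598 L/s.

Q ≈ 0.8598 L/s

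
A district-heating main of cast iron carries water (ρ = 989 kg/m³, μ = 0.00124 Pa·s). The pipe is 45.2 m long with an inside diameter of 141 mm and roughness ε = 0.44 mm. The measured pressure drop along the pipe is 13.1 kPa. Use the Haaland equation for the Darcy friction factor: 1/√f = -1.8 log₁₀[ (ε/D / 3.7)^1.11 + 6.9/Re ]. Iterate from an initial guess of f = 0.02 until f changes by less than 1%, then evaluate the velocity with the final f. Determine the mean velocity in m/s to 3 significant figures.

V ≈ 1.75 m/s

Rearranging Darcy-Weisbach: V = √(2·ΔP·D/(f·L·ρ)). With ε/D = 0.00044/0.141 = 0.00312, iterate starting from f = 0.02:
  f = 0.02 → V = √(2·1.31e+04·0.141/(0.02·45.2·989)) = 2.033 m/s; Re = ρVD/μ = 2.286e+05; f → 0.02702
  f = 0.02702 → V = 1.749 m/s; Re = 1.967e+05; f → 0.02711
Converged (Δf/f < 1%). With the final f = 0.02711: V = √(2·1.31e+04·0.141/(0.02711·45.2·989)) = 1.746 m/s.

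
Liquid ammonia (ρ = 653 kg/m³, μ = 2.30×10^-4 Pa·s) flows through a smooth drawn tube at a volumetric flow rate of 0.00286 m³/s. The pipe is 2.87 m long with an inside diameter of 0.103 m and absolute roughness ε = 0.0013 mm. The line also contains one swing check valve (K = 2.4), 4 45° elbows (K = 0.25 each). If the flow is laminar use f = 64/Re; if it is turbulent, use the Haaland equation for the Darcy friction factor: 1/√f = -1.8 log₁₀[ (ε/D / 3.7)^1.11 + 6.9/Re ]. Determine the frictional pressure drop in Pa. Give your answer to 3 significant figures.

ΔP ≈ 150 Pa

Cross-sectional area A = πD²/4 = π(0.103)²/4 = 0.008332 m²; mean velocity V = Q/A = 0.00286/0.008332 = 0.3432 m/s.
Reynolds number Re = ρVD/μ = 653 · 0.3432 · 0.103 / 0.00023 = 1.004e+05.
Re > 4000 → turbulent. Relative roughness ε/D = 1.3e-06/0.103 = 1.26e-05. Haaland: 1/√f = -1.8 log₁₀[(1.26e-05/3.7)^1.11 + 6.9/1.004e+05] = -1.8 log₁₀[8.54e-07 + 6.87e-05] = 7.483, so f = 0.01786.
Total minor-loss coefficient ΣK = 1·2.4 + 4·0.25 = 3.4.
ΔP = [f·L/D + ΣK]·(ρV²/2) = [0.01786·2.87/0.103 + 3.4]·(653·0.3432²/2) = [0.4976 + 3.4]·38.47 = 149.9 Pa.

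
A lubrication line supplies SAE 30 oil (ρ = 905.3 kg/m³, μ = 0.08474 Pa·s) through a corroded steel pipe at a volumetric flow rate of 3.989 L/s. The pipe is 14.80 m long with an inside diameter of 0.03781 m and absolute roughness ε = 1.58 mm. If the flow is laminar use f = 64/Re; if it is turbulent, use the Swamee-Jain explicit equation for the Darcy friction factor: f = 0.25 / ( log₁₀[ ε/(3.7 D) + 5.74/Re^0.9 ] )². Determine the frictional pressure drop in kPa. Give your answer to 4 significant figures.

ΔP ≈ 99.74 kPa

Q = 3.989 L/s = 3.989/1000 = 0.003989 m³/s.
Cross-sectional area A = πD²/4 = π(0.03781)²/4 = 0.001123 m²; mean velocity V = Q/A = 0.003989/0.001123 = 3.553 m/s.
Reynolds number Re = ρVD/μ = 905.3 · 3.553 · 0.03781 / 0.0847 = 1435.
Re < 2300 → laminar flow, so f = 64/Re = 64/1435 = 0.0446 (the turbulent correlation is not needed).
Darcy-Weisbach: ΔP = f(L/D)(ρV²/2) = 0.0446·(14.8/0.03781)·(905.3·3.553²/2) = 0.0446·391.4·5713 = 9.974e+04 Pa.
ΔP = 9.974e+04 Pa = 99.74 kPa.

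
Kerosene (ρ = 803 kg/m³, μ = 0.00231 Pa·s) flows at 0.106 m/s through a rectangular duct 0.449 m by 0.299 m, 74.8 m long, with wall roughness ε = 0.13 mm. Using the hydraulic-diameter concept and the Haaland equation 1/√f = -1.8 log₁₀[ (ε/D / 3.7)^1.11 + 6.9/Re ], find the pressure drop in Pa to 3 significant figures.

Hydraulic diameter D_h = 4A/P = 4·(0.449·0.299)/(2·(0.449+0.299)) = 0.537/1.496 = 0.359 m.
Re = ρVD_h/μ = 803·0.106·0.359/0.00231 = 1.323e+04.
ε/D_h = 0.00013/0.359 = 0.000362; Haaland gives 1/√f = -1.8 log₁₀[3.55e-05+0.000522] = 5.857, so f = 0.02915.
ΔP = f(L/D_h)(ρV²/2) = 0.02915·74.8/0.359·4.511 = 27.4 Pa.

ΔP ≈ 27.4 Pa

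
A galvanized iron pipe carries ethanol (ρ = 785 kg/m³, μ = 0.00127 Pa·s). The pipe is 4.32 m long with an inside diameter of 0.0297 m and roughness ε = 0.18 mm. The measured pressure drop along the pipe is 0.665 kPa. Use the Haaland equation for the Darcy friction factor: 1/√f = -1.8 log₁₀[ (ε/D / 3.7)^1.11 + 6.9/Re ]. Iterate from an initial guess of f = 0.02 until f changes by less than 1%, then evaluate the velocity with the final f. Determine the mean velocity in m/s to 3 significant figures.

V ≈ 0.549 m/s

Rearranging Darcy-Weisbach: V = √(2·ΔP·D/(f·L·ρ)). With ε/D = 0.00018/0.0297 = 0.00606, iterate starting from f = 0.02:
  f = 0.02 → V = √(2·665·0.0297/(0.02·4.32·785)) = 0.7632 m/s; Re = ρVD/μ = 1.401e+04; f → 0.03707
  f = 0.03707 → V = 0.5606 m/s; Re = 1.029e+04; f → 0.03854
  f = 0.03854 → V = 0.5498 m/s; Re = 1.009e+04; f → 0.03864
Converged (Δf/f < 1%). With the final f = 0.03864: V = √(2·665·0.0297/(0.03864·4.32·785)) = 0.549 m/s.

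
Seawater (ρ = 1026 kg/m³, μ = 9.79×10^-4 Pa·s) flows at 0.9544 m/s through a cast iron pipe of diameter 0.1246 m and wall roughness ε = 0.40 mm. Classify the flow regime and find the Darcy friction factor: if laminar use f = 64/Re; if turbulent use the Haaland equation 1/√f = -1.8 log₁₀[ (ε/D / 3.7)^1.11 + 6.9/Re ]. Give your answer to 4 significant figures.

Re = ρVD/μ = 1026·0.9544·0.1246/0.000979 = 1.246e+05.
Re > 4000 → turbulent. ε/D = 0.0004/0.1246 = 0.00321; Haaland: 1/√f = -1.8 log₁₀[0.0004 + 5.54e-05] = 6.016, so f = 0.02763.

f ≈ 0.02763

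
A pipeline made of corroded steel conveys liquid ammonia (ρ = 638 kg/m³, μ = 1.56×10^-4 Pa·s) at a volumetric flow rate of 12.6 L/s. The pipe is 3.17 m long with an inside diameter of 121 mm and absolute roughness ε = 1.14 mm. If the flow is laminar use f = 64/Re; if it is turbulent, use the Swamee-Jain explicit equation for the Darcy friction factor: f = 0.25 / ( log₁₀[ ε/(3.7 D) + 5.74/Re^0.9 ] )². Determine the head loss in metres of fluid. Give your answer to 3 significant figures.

h_f ≈ 0.0599 m

Q = 12.6 L/s = 12.6/1000 = 0.0126 m³/s.
Cross-sectional area A = πD²/4 = π(0.121)²/4 = 0.0115 m²; mean velocity V = Q/A = 0.0126/0.0115 = 1.096 m/s.
Reynolds number Re = ρVD/μ = 638 · 1.096 · 0.121 / 0.000156 = 5.422e+05.
Re > 4000 → turbulent. Relative roughness ε/D = 0.00114/0.121 = 0.00942. Swamee-Jain: f = 0.25/(log₁₀[0.00942/3.7 + 5.74/5.422e+05^0.9])² = 0.25/(log₁₀[0.00255 + 3.96e-05])² = 0.25/(-2.587)² = 0.03734.
Darcy-Weisbach: ΔP = f(L/D)(ρV²/2) = 0.03734·(3.17/0.121)·(638·1.096²/2) = 0.03734·26.2·383 = 374.7 Pa.
Head loss h_f = ΔP/(ρg) = 374.7/(638·9.81) = 0.0599 m.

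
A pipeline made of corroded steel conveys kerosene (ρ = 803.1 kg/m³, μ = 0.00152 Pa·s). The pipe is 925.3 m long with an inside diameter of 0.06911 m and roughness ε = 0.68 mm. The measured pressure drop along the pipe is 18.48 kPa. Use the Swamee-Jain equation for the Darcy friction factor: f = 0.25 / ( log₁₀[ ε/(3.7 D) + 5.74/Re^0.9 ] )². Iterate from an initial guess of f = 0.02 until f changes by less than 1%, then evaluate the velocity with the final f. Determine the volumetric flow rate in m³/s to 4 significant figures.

Rearranging Darcy-Weisbach: V = √(2·ΔP·D/(f·L·ρ)). With ε/D = 0.00068/0.06911 = 0.00984, iterate starting from f = 0.02:
  f = 0.02 → V = √(2·1.848e+04·0.06911/(0.02·925.3·803.1)) = 0.4146 m/s; Re = ρVD/μ = 1.514e+04; f → 0.04208
  f = 0.04208 → V = 0.2858 m/s; Re = 1.044e+04; f → 0.04366
  f = 0.04366 → V = 0.2806 m/s; Re = 1.025e+04; f → 0.04375
Converged (Δf/f < 1%). With the final f = 0.04375: V = √(2·1.848e+04·0.06911/(0.04375·925.3·803.1)) = 0.2803 m/s.
Q = V·A = 0.2803·(π/4·0.06911²) = 0.001051 m³/s = 0.001051 m³/s.

Q ≈ 0.001051 m³/s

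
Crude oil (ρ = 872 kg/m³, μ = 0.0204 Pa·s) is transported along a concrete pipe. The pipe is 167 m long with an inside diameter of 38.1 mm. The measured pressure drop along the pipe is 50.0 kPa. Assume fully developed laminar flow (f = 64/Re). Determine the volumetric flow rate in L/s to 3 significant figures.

For laminar flow, f = 64/Re with Re = ρVD/μ, so Darcy-Weisbach reduces to ΔP = 32μLV/D². Solving for V: V = ΔP·D²/(32μL) = 5e+04·(0.0381)²/(32·0.0204·167) = 0.6658 m/s.
Check: Re = ρVD/μ = 872·0.6658·0.0381/0.0204 = 1084 < 2300, so the laminar assumption holds.
Q = V·A = 0.6658·(π/4·0.0381²) = 0.000759 m³/s = 0.759 L/s.

Q ≈ 0.759 L/s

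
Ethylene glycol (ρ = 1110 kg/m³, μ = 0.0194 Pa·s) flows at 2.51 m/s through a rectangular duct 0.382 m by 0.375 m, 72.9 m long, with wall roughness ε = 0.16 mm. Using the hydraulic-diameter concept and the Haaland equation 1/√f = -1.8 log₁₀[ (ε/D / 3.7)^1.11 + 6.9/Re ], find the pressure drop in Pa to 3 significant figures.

Hydraulic diameter D_h = 4A/P = 4·(0.382·0.375)/(2·(0.382+0.375)) = 0.573/1.514 = 0.3785 m.
Re = ρVD_h/μ = 1110·2.51·0.3785/0.0194 = 5.435e+04.
ε/D_h = 0.00016/0.3785 = 0.000423; Haaland gives 1/√f = -1.8 log₁₀[4.21e-05+0.000127] = 6.79, so f = 0.02169.
ΔP = f(L/D_h)(ρV²/2) = 0.02169·72.9/0.3785·3497 = 1.461e+04 Pa.

ΔP ≈ 14600 Pa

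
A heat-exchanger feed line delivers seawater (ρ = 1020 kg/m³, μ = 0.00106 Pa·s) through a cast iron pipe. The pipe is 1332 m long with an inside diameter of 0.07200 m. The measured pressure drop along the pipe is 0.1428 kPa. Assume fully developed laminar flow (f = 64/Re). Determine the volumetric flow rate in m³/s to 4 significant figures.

Q ≈ 6.671×10^-5 m³/s

For laminar flow, f = 64/Re with Re = ρVD/μ, so Darcy-Weisbach reduces to ΔP = 32μLV/D². Solving for V: V = ΔP·D²/(32μL) = 142.8·(0.072)²/(32·0.00106·1332) = 0.01638 m/s.
Check: Re = ρVD/μ = 1020·0.01638·0.072/0.00106 = 1135 < 2300, so the laminar assumption holds.
Q = V·A = 0.01638·(π/4·0.072²) = 6.671e-05 m³/s = 6.671×10^-5 m³/s.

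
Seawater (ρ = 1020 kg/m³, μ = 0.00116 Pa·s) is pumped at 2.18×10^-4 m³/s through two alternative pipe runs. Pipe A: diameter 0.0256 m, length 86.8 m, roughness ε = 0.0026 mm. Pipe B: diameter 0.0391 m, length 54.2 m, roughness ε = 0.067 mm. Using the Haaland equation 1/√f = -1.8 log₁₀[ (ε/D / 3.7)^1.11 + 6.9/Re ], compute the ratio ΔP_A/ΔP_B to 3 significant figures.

Pipe A: V = Q/A = 0.000218/0.0005147 = 0.4235 m/s; Re = 9534; ε/D = 0.000102; Haaland → f = 0.0314; ΔP_A = f(L/D)(ρV²/2) = 9739 Pa.
Pipe B: V = Q/A = 0.000218/0.001201 = 0.1816 m/s; Re = 6242; ε/D = 0.00171; Haaland → f = 0.03709; ΔP_B = f(L/D)(ρV²/2) = 864.4 Pa.
ΔP_A/ΔP_B = 9739/864.4 = 11.3.

ΔP_A/ΔP_B ≈ 11.3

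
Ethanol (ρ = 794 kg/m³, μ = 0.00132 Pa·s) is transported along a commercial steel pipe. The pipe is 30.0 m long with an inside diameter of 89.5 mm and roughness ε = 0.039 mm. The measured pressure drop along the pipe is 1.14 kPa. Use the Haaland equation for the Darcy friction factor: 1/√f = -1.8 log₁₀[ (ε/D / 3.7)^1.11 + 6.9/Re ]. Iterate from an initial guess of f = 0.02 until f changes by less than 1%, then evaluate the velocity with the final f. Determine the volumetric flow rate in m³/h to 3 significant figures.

Q ≈ 13.5 m³/h

Rearranging Darcy-Weisbach: V = √(2·ΔP·D/(f·L·ρ)). With ε/D = 3.9e-05/0.0895 = 0.000436, iterate starting from f = 0.02:
  f = 0.02 → V = √(2·1140·0.0895/(0.02·30·794)) = 0.6545 m/s; Re = ρVD/μ = 3.523e+04; f → 0.02354
  f = 0.02354 → V = 0.6033 m/s; Re = 3.248e+04; f → 0.02392
  f = 0.02392 → V = 0.5984 m/s; Re = 3.221e+04; f → 0.02396
Converged (Δf/f < 1%). With the final f = 0.02396: V = √(2·1140·0.0895/(0.02396·30·794)) = 0.5979 m/s.
Q = V·A = 0.5979·(π/4·0.0895²) = 0.003762 m³/s = 13.5 m³/h.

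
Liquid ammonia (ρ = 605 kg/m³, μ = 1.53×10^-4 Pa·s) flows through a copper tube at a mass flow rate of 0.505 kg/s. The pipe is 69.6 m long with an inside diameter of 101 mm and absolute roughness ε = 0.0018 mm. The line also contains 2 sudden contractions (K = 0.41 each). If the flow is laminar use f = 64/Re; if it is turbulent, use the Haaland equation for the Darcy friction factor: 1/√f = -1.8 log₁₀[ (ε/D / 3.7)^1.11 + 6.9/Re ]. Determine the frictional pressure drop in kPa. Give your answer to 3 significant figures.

ΔP ≈ 0.0516 kPa

A = πD²/4 = π(0.101)²/4 = 0.008012 m²; mean velocity V = ṁ/(ρA) = 0.505/(605 · 0.008012) = 0.1042 m/s.
Reynolds number Re = ρVD/μ = 605 · 0.1042 · 0.101 / 0.000153 = 4.161e+04.
Re > 4000 → turbulent. Relative roughness ε/D = 1.8e-06/0.101 = 1.78e-05. Haaland: 1/√f = -1.8 log₁₀[(1.78e-05/3.7)^1.11 + 6.9/4.161e+04] = -1.8 log₁₀[1.25e-06 + 0.000166] = 6.799, so f = 0.02163.
Total minor-loss coefficient ΣK = 2·0.41 = 0.82.
ΔP = [f·L/D + ΣK]·(ρV²/2) = [0.02163·69.6/0.101 + 0.82]·(605·0.1042²/2) = [14.91 + 0.82]·3.283 = 51.64 Pa.
ΔP = 51.64 Pa = 0.0516 kPa.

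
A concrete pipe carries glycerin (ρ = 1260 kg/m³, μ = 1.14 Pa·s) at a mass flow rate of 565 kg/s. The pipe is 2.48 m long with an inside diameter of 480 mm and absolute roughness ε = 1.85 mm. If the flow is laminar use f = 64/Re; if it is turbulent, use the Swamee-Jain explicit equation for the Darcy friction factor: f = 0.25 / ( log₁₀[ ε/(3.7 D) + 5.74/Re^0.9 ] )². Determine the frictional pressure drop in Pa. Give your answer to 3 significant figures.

A = πD²/4 = π(0.48)²/4 = 0.181 m²; mean velocity V = ṁ/(ρA) = 565/(1260 · 0.181) = 2.478 m/s.
Reynolds number Re = ρVD/μ = 1260 · 2.478 · 0.48 / 1.14 = 1315.
Re < 2300 → laminar flow, so f = 64/Re = 64/1315 = 0.04868 (the turbulent correlation is not needed).
Darcy-Weisbach: ΔP = f(L/D)(ρV²/2) = 0.04868·(2.48/0.48)·(1260·2.478²/2) = 0.04868·5.167·3869 = 973 Pa.

ΔP ≈ 973 Pa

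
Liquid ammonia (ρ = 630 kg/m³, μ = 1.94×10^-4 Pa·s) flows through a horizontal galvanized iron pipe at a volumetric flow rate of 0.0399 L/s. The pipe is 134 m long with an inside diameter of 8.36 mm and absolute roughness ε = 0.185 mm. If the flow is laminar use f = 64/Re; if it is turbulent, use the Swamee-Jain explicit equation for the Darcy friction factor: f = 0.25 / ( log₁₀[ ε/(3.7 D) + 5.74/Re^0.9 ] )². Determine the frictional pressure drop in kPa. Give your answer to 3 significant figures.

ΔP ≈ 142 kPa

Q = 0.0399 L/s = 0.0399/1000 = 3.99e-05 m³/s.
Cross-sectional area A = πD²/4 = π(0.00836)²/4 = 5.489e-05 m²; mean velocity V = Q/A = 3.99e-05/5.489e-05 = 0.7269 m/s.
Reynolds number Re = ρVD/μ = 630 · 0.7269 · 0.00836 / 0.000194 = 1.973e+04.
Re > 4000 → turbulent. Relative roughness ε/D = 0.000185/0.00836 = 0.0221. Swamee-Jain: f = 0.25/(log₁₀[0.0221/3.7 + 5.74/1.973e+04^0.9])² = 0.25/(log₁₀[0.00598 + 0.000782])² = 0.25/(-2.17)² = 0.0531.
Darcy-Weisbach: ΔP = f(L/D)(ρV²/2) = 0.0531·(134/0.00836)·(630·0.7269²/2) = 0.0531·1.603e+04·166.4 = 1.417e+05 Pa.
ΔP = 1.417e+05 Pa = 142 kPa.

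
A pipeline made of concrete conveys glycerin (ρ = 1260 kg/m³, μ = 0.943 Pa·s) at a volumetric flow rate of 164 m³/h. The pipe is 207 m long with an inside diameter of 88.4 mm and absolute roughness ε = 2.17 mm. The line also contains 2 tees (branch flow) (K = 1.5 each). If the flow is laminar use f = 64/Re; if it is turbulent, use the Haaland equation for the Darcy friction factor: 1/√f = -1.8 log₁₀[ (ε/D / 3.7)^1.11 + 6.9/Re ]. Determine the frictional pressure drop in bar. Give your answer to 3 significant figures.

ΔP ≈ 60.4 bar

Q = 164 m³/h = 164/3600 = 0.04556 m³/s.
Cross-sectional area A = πD²/4 = π(0.0884)²/4 = 0.006138 m²; mean velocity V = Q/A = 0.04556/0.006138 = 7.422 m/s.
Reynolds number Re = ρVD/μ = 1260 · 7.422 · 0.0884 / 0.943 = 876.7.
Re < 2300 → laminar flow, so f = 64/Re = 64/876.7 = 0.073 (the turbulent correlation is not needed).
Total minor-loss coefficient ΣK = 2·1.5 = 3.
ΔP = [f·L/D + ΣK]·(ρV²/2) = [0.073·207/0.0884 + 3]·(1260·7.422²/2) = [170.9 + 3]·3.471e+04 = 6.037e+06 Pa.
ΔP = 6.037e+06 Pa = 60.4 bar.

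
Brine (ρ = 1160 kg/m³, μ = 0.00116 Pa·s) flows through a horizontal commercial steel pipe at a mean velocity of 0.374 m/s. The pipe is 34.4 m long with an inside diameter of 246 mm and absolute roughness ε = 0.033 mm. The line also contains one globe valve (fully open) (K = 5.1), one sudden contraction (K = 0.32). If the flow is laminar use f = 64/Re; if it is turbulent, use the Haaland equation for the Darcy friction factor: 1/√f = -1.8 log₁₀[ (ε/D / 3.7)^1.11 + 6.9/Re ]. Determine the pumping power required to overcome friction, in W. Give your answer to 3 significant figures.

P ≈ 11.6 W

Reynolds number Re = ρVD/μ = 1160 · 0.374 · 0.246 / 0.00116 = 9.2e+04.
Re > 4000 → turbulent. Relative roughness ε/D = 3.3e-05/0.246 = 0.000134. Haaland: 1/√f = -1.8 log₁₀[(0.000134/3.7)^1.11 + 6.9/9.2e+04] = -1.8 log₁₀[1.18e-05 + 7.5e-05] = 7.311, so f = 0.01871.
Total minor-loss coefficient ΣK = 1·5.1 + 1·0.32 = 5.42.
ΔP = [f·L/D + ΣK]·(ρV²/2) = [0.01871·34.4/0.246 + 5.42]·(1160·0.374²/2) = [2.616 + 5.42]·81.13 = 652 Pa.
Q = V·A = 0.374·0.04753 = 0.01778 m³/s.
Pumping power P = QΔP = 0.01778·652 = 11.59 W = 11.6 W.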